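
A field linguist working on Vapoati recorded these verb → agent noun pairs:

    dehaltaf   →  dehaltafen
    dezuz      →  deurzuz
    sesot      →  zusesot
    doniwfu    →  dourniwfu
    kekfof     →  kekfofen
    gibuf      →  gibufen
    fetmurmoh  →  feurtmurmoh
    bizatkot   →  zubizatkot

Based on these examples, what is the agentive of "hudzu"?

kekfof and sesot both have last vowel 'o' yet inflect differently (kekfofen, zusesot), so the last vowel is not what conditions the rule; the final letter is.
"hudzu" ends in -u. The one such stem in the data (doniwfu → dourniwfu) inserts -ur- after the first vowel (as do fetmurmoh, dezuz), so the same rule applies.
The other patterns: stems ending in -f add -en; stems ending in -t add the prefix zu-.
So hudzu → huurdzu.

huurdzu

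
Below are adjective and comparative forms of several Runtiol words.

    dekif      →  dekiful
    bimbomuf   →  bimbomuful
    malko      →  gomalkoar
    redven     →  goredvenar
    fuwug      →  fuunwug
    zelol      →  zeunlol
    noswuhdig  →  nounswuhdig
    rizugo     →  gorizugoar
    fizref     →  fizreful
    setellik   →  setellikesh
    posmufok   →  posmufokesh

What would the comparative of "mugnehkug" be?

"mugnehkug" ends in -g. The stems ending in -g (noswuhdig → nounswuhdig, fuwug → fuunwug) insert -un- after the first vowel.
The other patterns: stems ending in -k add -esh; stems ending in -n or -o add go- … -ar around the stem; stems ending in -f add -ul.
So mugnehkug → muungnehkug.

muungnehkug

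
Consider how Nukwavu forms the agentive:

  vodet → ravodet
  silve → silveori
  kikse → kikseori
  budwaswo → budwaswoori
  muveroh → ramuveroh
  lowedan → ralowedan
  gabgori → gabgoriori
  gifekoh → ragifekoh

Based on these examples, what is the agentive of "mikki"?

mikkiori

budwaswo and gifekoh both have last vowel 'o' yet inflect differently (budwaswoori, ragifekoh), so the last vowel is not what conditions the rule; whether the stem ends in a vowel or a consonant is.
"mikki" ends in a vowel. The stems ending in a vowel (silve → silveori, kikse → kikseori, budwaswo → budwaswoori) add -ori.
The other pattern: stems ending in a consonant add the prefix ra-.
So mikki → mikkiori.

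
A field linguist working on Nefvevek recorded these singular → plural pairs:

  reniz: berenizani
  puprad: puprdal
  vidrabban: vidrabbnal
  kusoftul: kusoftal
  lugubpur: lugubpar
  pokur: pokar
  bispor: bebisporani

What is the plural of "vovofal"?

lugubpur and bispor both end in -r yet inflect differently (lugubpar, bebisporani), so the final letter is not what conditions the rule; the last vowel is.
"vovofal" has last vowel 'a'. The stems whose last vowel is 'a' (vidrabban → vidrabbnal, puprad → puprdal) delete the last vowel and add -al.
The other patterns: stems whose last vowel is 'u' change the last vowel to 'a'; stems whose last vowel is 'i' or 'o' add be- … -ani around the stem.
So vovofal → vovoflal.

vovoflal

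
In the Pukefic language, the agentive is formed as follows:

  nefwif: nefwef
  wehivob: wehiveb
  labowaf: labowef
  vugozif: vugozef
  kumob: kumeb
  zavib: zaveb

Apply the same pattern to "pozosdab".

Every pair shown (nefwif → nefwef, wehivob → wehiveb, labowaf → labowef, …) follows the same rule: change the last vowel to 'e'.
So pozosdab → pozosdeb.

pozosdeb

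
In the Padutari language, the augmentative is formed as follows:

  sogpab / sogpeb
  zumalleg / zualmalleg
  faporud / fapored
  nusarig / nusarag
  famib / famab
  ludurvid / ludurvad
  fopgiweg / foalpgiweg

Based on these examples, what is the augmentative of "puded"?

pualded

"puded" has last vowel 'e'. The stems whose last vowel is 'e' (fopgiweg → foalpgiweg, zumalleg → zualmalleg) insert -al- after the first vowel.
So puded → pualded.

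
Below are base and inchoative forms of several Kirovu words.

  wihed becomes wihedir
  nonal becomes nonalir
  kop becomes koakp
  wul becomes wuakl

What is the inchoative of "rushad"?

rushadir

nonal and wul both end in -l yet inflect differently (nonalir, wuakl), so the final letter is not what conditions the rule; the number of vowels is.
"rushad" has 2 vowels. The stems with 2 vowels (wihed → wihedir, nonal → nonalir) add -ir.
So rushad → rushadir.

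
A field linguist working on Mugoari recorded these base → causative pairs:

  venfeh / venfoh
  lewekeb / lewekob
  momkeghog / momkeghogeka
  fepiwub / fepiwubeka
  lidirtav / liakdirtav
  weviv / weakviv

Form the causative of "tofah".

lewekeb and fepiwub both end in -b yet inflect differently (lewekob, fepiwubeka), so the final letter is not what conditions the rule; the last vowel is.
"tofah" has last vowel 'a'. The one such stem in the data (lidirtav → liakdirtav) inserts -ak- after the first vowel (as does weviv), so the same rule applies.
The other patterns: stems whose last vowel is 'e' change the last vowel to 'o'; stems whose last vowel is 'o' or 'u' add -eka.
So tofah → toakfah.

toakfah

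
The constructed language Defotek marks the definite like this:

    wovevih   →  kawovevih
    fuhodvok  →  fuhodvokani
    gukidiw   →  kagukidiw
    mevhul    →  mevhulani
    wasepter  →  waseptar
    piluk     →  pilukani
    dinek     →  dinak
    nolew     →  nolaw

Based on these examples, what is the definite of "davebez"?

"davebez" has last vowel 'e'. The stems whose last vowel is 'e' (dinek → dinak, wasepter → waseptar, nolew → nolaw) change the last vowel to 'a'.
So davebez → davebaz.

davebaz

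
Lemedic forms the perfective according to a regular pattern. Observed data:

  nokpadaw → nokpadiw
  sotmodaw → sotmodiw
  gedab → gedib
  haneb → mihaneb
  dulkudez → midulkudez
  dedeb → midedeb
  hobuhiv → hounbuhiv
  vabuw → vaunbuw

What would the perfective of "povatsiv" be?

gedab and haneb both end in -b yet inflect differently (gedib, mihaneb), so the final letter is not what conditions the rule; the last vowel is.
"povatsiv" has last vowel 'i'. The one such stem in the data (hobuhiv → hounbuhiv) inserts -un- after the first vowel (as does vabuw), so the same rule applies.
The other patterns: stems whose last vowel is 'a' change the last vowel to 'i'; stems whose last vowel is 'e' add the prefix mi-.
So povatsiv → pounvatsiv.

pounvatsiv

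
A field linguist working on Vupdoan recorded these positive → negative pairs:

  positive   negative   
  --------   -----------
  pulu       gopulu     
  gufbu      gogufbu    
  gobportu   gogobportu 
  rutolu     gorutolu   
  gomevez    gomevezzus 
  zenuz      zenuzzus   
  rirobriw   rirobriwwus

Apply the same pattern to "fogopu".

pulu and zenuz both have last vowel 'u' yet inflect differently (gopulu, zenuzzus), so the last vowel is not what conditions the rule; the final letter is.
"fogopu" ends in -u. The stems ending in -u (pulu → gopulu, gufbu → gogufbu, gobportu → gogobportu) add the prefix go-.
So fogopu → gofogopu.

gofogopu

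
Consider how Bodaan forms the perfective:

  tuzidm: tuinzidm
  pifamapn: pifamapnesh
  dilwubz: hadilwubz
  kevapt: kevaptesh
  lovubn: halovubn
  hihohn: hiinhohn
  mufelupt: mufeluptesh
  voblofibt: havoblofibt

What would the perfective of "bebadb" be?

lovubn and pifamapn both end in -n yet inflect differently (halovubn, pifamapnesh), so the final letter is not what conditions the rule; the second-to-last letter is.
"bebadb" has second-to-last letter 'd'. The one such stem in the data (tuzidm → tuinzidm) inserts -in- after the first vowel (as does hihohn), so the same rule applies.
The other patterns: stems whose second-to-last letter is 'b' add the prefix ha-; stems whose second-to-last letter is 'p' add -esh.
So bebadb → beinbadb.

beinbadb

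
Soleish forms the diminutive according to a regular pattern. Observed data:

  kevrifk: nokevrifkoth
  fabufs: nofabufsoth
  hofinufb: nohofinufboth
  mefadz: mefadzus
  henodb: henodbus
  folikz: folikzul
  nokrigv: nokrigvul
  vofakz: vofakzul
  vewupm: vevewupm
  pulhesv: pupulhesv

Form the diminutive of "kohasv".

kokohasv

"kohasv" has second-to-last letter 's'. The one such stem in the data (pulhesv → pupulhesv) repeats the first consonant+vowel as a prefix (as does vewupm), so the same rule applies.
So kohasv → kokohasv.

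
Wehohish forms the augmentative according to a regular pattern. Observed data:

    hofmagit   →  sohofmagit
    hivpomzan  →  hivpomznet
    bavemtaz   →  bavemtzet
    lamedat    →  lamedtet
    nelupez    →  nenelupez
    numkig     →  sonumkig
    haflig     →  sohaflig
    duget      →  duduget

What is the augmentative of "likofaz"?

"likofaz" has last vowel 'a'. The stems whose last vowel is 'a' (hivpomzan → hivpomznet, bavemtaz → bavemtzet, lamedat → lamedtet) delete the last vowel and add -et.
So likofaz → likofzet.

likofzet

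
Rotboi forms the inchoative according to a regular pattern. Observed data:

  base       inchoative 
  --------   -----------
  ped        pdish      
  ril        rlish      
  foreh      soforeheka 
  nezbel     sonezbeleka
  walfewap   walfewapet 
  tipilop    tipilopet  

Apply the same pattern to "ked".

"ked" has 1 vowel. The stems with 1 vowel (ped → pdish, ril → rlish) delete the last vowel and add -ish.
So ked → kdish.

kdish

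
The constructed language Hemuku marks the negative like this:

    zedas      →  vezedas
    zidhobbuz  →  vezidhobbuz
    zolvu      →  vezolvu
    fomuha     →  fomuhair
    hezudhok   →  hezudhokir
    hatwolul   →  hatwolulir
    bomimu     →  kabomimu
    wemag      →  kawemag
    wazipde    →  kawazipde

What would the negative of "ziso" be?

zolvu and bomimu both end in -u yet inflect differently (vezolvu, kabomimu), so the final letter is not what conditions the rule; the first letter is.
"ziso" begins with z-. The stems beginning with z- (zedas → vezedas, zidhobbuz → vezidhobbuz, zolvu → vezolvu) add the prefix ve-.
The other patterns: stems beginning with f- or h- add -ir; stems beginning with b- or w- add the prefix ka-.
So ziso → veziso.

veziso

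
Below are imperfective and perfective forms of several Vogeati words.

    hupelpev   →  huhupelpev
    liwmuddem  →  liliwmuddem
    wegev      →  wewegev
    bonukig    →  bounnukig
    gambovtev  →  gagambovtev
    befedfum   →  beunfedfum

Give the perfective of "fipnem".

fifipnem

"fipnem" has last vowel 'e'. The stems whose last vowel is 'e' (wegev → wewegev, hupelpev → huhupelpev, gambovtev → gagambovtev) repeat the first consonant+vowel as a prefix.
So fipnem → fifipnem.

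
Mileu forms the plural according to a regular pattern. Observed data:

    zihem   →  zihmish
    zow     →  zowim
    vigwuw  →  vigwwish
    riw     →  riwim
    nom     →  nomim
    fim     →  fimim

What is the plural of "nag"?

zihem and fim both end in -m yet inflect differently (zihmish, fimim), so the final letter is not what conditions the rule; the number of vowels is.
"nag" has 1 vowel. The stems with 1 vowel (fim → fimim, nom → nomim, riw → riwim) add -im.
The other pattern: stems with 2 vowels delete the last vowel and add -ish.
So nag → nagim.

nagim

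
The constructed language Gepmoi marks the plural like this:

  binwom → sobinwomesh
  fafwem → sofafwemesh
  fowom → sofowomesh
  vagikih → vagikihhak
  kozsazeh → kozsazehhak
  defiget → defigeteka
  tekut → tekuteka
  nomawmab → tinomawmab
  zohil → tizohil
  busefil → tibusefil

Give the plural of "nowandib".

tinowandib

fafwem and kozsazeh both have last vowel 'e' yet inflect differently (sofafwemesh, kozsazehhak), so the last vowel is not what conditions the rule; the final letter is.
"nowandib" ends in -b. The one such stem in the data (nomawmab → tinomawmab) adds the prefix ti-, so the same rule applies.
So nowandib → tinowandib.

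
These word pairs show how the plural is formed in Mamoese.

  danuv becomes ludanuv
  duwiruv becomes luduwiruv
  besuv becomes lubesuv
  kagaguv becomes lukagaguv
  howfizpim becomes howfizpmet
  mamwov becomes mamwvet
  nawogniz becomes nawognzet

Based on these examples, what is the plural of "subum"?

kagaguv and mamwov both end in -v yet inflect differently (lukagaguv, mamwvet), so the final letter is not what conditions the rule; the last vowel is.
"subum" has last vowel 'u'. The stems whose last vowel is 'u' (kagaguv → lukagaguv, besuv → lubesuv, danuv → ludanuv) add the prefix lu-.
So subum → lusubum.

lusubum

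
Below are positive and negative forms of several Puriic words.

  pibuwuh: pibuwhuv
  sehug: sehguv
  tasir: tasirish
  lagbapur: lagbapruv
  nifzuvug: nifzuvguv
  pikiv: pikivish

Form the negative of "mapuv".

lagbapur and tasir both end in -r yet inflect differently (lagbapruv, tasirish), so the final letter is not what conditions the rule; the last vowel is.
"mapuv" has last vowel 'u'. The stems whose last vowel is 'u' (pibuwuh → pibuwhuv, nifzuvug → nifzuvguv, lagbapur → lagbapruv) delete the last vowel and add -uv.
So mapuv → mapvuv.

mapvuv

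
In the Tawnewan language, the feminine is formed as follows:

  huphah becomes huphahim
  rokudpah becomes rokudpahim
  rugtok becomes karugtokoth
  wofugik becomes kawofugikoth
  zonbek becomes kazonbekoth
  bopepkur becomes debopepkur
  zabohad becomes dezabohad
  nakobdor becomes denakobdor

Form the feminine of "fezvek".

kafezvekoth

huphah and zabohad both have last vowel 'a' yet inflect differently (huphahim, dezabohad), so the last vowel is not what conditions the rule; the final letter is.
"fezvek" ends in -k. The stems ending in -k (rugtok → karugtokoth, wofugik → kawofugikoth, zonbek → kazonbekoth) add ka- … -oth around the stem.
So fezvek → kafezvekoth.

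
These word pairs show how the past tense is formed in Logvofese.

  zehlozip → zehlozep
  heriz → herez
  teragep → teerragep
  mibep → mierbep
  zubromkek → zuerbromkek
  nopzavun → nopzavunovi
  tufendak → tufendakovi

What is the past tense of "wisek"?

zehlozip and teragep both end in -p yet inflect differently (zehlozep, teerragep), so the final letter is not what conditions the rule; the last vowel is.
"wisek" has last vowel 'e'. The stems whose last vowel is 'e' (teragep → teerragep, mibep → mierbep, zubromkek → zuerbromkek) insert -er- after the first vowel.
The other patterns: stems whose last vowel is 'i' change the last vowel to 'e'; stems whose last vowel is 'a' or 'u' add -ovi.
So wisek → wiersek.

wiersek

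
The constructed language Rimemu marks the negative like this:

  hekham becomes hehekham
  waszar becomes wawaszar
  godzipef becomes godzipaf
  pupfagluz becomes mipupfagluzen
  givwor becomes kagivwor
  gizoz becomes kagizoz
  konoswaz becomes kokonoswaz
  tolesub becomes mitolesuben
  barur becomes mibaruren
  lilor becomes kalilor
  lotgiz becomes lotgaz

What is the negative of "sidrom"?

kasidrom

konoswaz and lotgiz both end in -z yet inflect differently (kokonoswaz, lotgaz), so the final letter is not what conditions the rule; the last vowel is.
"sidrom" has last vowel 'o'. The stems whose last vowel is 'o' (givwor → kagivwor, lilor → kalilor, gizoz → kagizoz) add the prefix ka-.
So sidrom → kasidrom.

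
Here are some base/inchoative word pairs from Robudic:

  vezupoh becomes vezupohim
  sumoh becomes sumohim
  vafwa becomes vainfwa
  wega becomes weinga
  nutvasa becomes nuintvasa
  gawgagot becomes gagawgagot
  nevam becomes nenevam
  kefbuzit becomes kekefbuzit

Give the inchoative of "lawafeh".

lawafehim

"lawafeh" ends in -h. The stems ending in -h (vezupoh → vezupohim, sumoh → sumohim) add -im.
The other patterns: stems ending in -a insert -in- after the first vowel; stems ending in -m or -t repeat the first consonant+vowel as a prefix.
So lawafeh → lawafehim.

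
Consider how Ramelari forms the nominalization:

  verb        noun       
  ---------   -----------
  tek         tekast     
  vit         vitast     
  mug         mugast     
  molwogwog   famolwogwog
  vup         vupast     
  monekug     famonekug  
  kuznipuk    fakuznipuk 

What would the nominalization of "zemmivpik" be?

fazemmivpik

molwogwog and mug both end in -g yet inflect differently (famolwogwog, mugast), so the final letter is not what conditions the rule; the number of vowels is.
"zemmivpik" has 3 vowels. The stems with 3 vowels (molwogwog → famolwogwog, kuznipuk → fakuznipuk, monekug → famonekug) add the prefix fa-.
So zemmivpik → fazemmivpik.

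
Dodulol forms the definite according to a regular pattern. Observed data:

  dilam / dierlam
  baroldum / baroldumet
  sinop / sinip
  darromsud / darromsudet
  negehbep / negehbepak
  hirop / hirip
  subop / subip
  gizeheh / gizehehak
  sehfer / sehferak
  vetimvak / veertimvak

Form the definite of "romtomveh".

negehbep and sinop both end in -p yet inflect differently (negehbepak, sinip), so the final letter is not what conditions the rule; the last vowel is.
"romtomveh" has last vowel 'e'. The stems whose last vowel is 'e' (gizeheh → gizehehak, negehbep → negehbepak, sehfer → sehferak) add -ak.
So romtomveh → romtomvehak.

romtomvehak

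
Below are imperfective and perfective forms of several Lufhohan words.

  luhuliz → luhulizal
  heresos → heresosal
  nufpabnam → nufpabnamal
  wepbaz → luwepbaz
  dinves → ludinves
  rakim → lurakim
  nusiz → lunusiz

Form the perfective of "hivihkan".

hivihkanal

luhuliz and wepbaz both end in -z yet inflect differently (luhulizal, luwepbaz), so the final letter is not what conditions the rule; the number of vowels is.
"hivihkan" has 3 vowels. The stems with 3 vowels (luhuliz → luhulizal, heresos → heresosal, nufpabnam → nufpabnamal) add -al.
The other pattern: stems with 2 vowels add the prefix lu-.
So hivihkan → hivihkanal.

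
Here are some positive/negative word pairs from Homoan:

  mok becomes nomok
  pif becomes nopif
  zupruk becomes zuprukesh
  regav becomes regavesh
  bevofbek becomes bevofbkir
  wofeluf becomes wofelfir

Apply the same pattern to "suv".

mok and zupruk both end in -k yet inflect differently (nomok, zuprukesh), so the final letter is not what conditions the rule; the number of vowels is.
"suv" has 1 vowel. The stems with 1 vowel (mok → nomok, pif → nopif) add the prefix no-.
The other patterns: stems with 2 vowels add -esh; stems with 3 vowels delete the last vowel and add -ir.
So suv → nosuv.

nosuv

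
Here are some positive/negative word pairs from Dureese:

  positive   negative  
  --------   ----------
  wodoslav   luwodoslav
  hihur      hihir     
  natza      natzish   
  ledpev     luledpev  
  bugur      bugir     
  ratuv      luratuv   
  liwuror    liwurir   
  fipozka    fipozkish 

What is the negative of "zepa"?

bugur and ratuv both have last vowel 'u' yet inflect differently (bugir, luratuv), so the last vowel is not what conditions the rule; the final letter is.
"zepa" ends in -a. The stems ending in -a (fipozka → fipozkish, natza → natzish) drop the final letter and add -ish.
The other patterns: stems ending in -r change the last vowel to 'i'; stems ending in -v add the prefix lu-.
So zepa → zepish.

zepish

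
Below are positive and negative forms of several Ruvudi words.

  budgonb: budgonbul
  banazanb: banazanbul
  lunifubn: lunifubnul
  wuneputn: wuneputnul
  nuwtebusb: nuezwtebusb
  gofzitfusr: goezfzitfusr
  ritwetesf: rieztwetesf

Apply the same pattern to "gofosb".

nuwtebusb and banazanb both end in -b yet inflect differently (nuezwtebusb, banazanbul), so the final letter is not what conditions the rule; the second-to-last letter is.
"gofosb" has second-to-last letter 's'. The stems whose second-to-last letter is 's' (ritwetesf → rieztwetesf, nuwtebusb → nuezwtebusb, gofzitfusr → goezfzitfusr) insert -ez- after the first vowel.
So gofosb → goezfosb.

goezfosb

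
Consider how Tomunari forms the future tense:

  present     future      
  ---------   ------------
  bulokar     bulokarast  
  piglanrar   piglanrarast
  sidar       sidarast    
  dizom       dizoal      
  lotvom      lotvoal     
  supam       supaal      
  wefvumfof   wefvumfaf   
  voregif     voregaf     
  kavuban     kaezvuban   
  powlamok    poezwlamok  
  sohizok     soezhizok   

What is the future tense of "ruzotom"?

ruzotoal

"ruzotom" ends in -m. The stems ending in -m (dizom → dizoal, lotvom → lotvoal, supam → supaal) drop the final letter and add -al.
So ruzotom → ruzotoal.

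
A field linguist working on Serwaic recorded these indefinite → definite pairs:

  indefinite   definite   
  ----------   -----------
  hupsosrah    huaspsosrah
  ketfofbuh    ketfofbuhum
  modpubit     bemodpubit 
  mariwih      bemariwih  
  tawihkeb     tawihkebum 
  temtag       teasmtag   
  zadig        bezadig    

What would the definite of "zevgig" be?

bezevgig

"zevgig" has last vowel 'i'. The stems whose last vowel is 'i' (zadig → bezadig, mariwih → bemariwih, modpubit → bemodpubit) add the prefix be-.
So zevgig → bezevgig.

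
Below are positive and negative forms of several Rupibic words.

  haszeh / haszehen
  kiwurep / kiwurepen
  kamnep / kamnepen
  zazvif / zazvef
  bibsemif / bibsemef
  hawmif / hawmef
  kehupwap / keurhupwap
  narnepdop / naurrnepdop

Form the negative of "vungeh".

kiwurep and kehupwap both end in -p yet inflect differently (kiwurepen, keurhupwap), so the final letter is not what conditions the rule; the last vowel is.
"vungeh" has last vowel 'e'. The stems whose last vowel is 'e' (haszeh → haszehen, kiwurep → kiwurepen, kamnep → kamnepen) add -en.
The other patterns: stems whose last vowel is 'i' change the last vowel to 'e'; stems whose last vowel is 'a' or 'o' insert -ur- after the first vowel.
So vungeh → vungehen.

vungehen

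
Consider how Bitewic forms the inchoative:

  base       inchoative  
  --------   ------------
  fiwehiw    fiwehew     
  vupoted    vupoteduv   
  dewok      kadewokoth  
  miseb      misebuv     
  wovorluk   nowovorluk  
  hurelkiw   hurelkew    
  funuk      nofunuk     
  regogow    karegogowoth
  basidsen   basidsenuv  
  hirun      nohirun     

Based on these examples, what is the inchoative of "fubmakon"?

kafubmakonoth

funuk and dewok both end in -k yet inflect differently (nofunuk, kadewokoth), so the final letter is not what conditions the rule; the last vowel is.
"fubmakon" has last vowel 'o'. The stems whose last vowel is 'o' (regogow → karegogowoth, dewok → kadewokoth) add ka- … -oth around the stem.
The other patterns: stems whose last vowel is 'u' add the prefix no-; stems whose last vowel is 'i' change the last vowel to 'e'; stems whose last vowel is 'e' add -uv.
So fubmakon → kafubmakonoth.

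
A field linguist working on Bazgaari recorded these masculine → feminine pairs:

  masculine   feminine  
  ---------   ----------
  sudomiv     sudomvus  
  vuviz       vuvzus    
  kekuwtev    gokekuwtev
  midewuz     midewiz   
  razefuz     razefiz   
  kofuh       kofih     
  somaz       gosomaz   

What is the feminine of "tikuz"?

tikiz

midewuz and vuviz both end in -z yet inflect differently (midewiz, vuvzus), so the final letter is not what conditions the rule; the last vowel is.
"tikuz" has last vowel 'u'. The stems whose last vowel is 'u' (midewuz → midewiz, razefuz → razefiz, kofuh → kofih) change the last vowel to 'i'.
The other patterns: stems whose last vowel is 'i' delete the last vowel and add -us; stems whose last vowel is 'a' or 'e' add the prefix go-.
So tikuz → tikiz.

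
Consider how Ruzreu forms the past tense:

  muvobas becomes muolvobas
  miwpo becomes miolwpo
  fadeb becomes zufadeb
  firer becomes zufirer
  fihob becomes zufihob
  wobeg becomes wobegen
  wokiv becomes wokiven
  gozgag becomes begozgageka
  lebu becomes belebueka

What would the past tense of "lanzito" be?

wobeg and gozgag both end in -g yet inflect differently (wobegen, begozgageka), so the final letter is not what conditions the rule; the first letter is.
"lanzito" begins with l-. The one such stem in the data (lebu → belebueka) adds be- … -eka around the stem, so the same rule applies.
So lanzito → belanzitoeka.

belanzitoeka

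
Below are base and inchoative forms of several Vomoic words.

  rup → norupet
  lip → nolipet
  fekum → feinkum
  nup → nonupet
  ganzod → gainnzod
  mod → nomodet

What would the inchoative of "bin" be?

nobinet

mod and ganzod both end in -d yet inflect differently (nomodet, gainnzod), so the final letter is not what conditions the rule; the number of vowels is.
"bin" has 1 vowel. The stems with 1 vowel (mod → nomodet, nup → nonupet, rup → norupet) add no- … -et around the stem.
The other pattern: stems with 2 vowels insert -in- after the first vowel.
So bin → nobinet.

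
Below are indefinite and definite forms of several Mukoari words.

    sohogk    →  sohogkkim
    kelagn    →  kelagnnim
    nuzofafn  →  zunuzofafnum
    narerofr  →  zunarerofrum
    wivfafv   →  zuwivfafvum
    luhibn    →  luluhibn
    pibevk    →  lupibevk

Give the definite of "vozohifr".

kelagn and nuzofafn both end in -n yet inflect differently (kelagnnim, zunuzofafnum), so the final letter is not what conditions the rule; the second-to-last letter is.
"vozohifr" has second-to-last letter 'f'. The stems whose second-to-last letter is 'f' (wivfafv → zuwivfafvum, nuzofafn → zunuzofafnum, narerofr → zunarerofrum) add zu- … -um around the stem.
The other patterns: stems whose second-to-last letter is 'g' double the final consonant and add -im; stems whose second-to-last letter is 'b' or 'v' add the prefix lu-.
So vozohifr → zuvozohifrum.

zuvozohifrum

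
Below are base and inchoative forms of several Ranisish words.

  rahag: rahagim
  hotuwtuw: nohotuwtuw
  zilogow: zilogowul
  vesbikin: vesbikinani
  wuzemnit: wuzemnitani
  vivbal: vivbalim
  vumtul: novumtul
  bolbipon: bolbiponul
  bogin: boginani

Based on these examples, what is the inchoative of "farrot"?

vumtul and vivbal both end in -l yet inflect differently (novumtul, vivbalim), so the final letter is not what conditions the rule; the last vowel is.
"farrot" has last vowel 'o'. The stems whose last vowel is 'o' (bolbipon → bolbiponul, zilogow → zilogowul) add -ul.
So farrot → farrotul.

farrotul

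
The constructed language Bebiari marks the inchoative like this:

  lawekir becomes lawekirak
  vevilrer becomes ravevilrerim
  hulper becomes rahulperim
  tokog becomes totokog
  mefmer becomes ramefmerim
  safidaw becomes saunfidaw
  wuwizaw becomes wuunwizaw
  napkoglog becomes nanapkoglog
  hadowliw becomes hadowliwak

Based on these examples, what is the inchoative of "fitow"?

safidaw and hadowliw both end in -w yet inflect differently (saunfidaw, hadowliwak), so the final letter is not what conditions the rule; the last vowel is.
"fitow" has last vowel 'o'. The stems whose last vowel is 'o' (tokog → totokog, napkoglog → nanapkoglog) repeat the first consonant+vowel as a prefix.
The other patterns: stems whose last vowel is 'a' insert -un- after the first vowel; stems whose last vowel is 'i' add -ak; stems whose last vowel is 'e' add ra- … -im around the stem.
So fitow → fifitow.

fifitow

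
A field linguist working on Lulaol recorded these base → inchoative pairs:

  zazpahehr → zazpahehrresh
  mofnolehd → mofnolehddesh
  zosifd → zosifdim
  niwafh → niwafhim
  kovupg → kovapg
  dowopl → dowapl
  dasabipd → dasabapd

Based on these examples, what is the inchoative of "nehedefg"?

"nehedefg" has second-to-last letter 'f'. The stems whose second-to-last letter is 'f' (zosifd → zosifdim, niwafh → niwafhim) add -im.
The other patterns: stems whose second-to-last letter is 'h' double the final consonant and add -esh; stems whose second-to-last letter is 'p' change the last vowel to 'a'.
So nehedefg → nehedefgim.

nehedefgim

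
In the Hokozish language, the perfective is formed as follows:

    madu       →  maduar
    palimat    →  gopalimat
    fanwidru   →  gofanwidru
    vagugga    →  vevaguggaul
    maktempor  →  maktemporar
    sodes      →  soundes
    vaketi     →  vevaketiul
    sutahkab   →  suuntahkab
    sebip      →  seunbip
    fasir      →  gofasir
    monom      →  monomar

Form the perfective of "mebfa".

mebfaar

"mebfa" begins with m-. The stems beginning with m- (maktempor → maktemporar, madu → maduar, monom → monomar) add -ar.
The other patterns: stems beginning with f- or p- add the prefix go-; stems beginning with v- add ve- … -ul around the stem; stems beginning with s- insert -un- after the first vowel.
So mebfa → mebfaar.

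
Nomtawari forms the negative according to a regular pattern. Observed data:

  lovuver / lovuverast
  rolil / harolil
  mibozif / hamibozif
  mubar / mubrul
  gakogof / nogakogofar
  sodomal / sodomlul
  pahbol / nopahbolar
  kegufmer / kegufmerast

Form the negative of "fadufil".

mubar and kegufmer both end in -r yet inflect differently (mubrul, kegufmerast), so the final letter is not what conditions the rule; the last vowel is.
"fadufil" has last vowel 'i'. The stems whose last vowel is 'i' (mibozif → hamibozif, rolil → harolil) add the prefix ha-.
So fadufil → hafadufil.

hafadufil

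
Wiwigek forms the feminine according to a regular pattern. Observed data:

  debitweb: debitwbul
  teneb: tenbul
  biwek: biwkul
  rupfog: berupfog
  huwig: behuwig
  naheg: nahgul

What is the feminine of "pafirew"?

pafirwul

naheg and huwig both end in -g yet inflect differently (nahgul, behuwig), so the final letter is not what conditions the rule; the last vowel is.
"pafirew" has last vowel 'e'. The stems whose last vowel is 'e' (debitweb → debitwbul, teneb → tenbul, biwek → biwkul) delete the last vowel and add -ul.
So pafirew → pafirwul.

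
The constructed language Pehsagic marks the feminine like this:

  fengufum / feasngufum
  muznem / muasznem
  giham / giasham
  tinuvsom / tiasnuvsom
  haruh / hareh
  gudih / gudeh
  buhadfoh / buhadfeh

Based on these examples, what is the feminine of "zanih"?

zaneh

fengufum and haruh both have last vowel 'u' yet inflect differently (feasngufum, hareh), so the last vowel is not what conditions the rule; the final letter is.
"zanih" ends in -h. The stems ending in -h (haruh → hareh, gudih → gudeh, buhadfoh → buhadfeh) change the last vowel to 'e'.
So zanih → zaneh.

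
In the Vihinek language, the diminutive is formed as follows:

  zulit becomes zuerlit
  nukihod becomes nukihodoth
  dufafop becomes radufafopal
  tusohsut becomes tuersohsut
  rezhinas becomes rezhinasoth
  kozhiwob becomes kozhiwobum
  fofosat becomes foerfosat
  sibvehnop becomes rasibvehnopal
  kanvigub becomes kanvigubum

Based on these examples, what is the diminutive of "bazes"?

dufafop and kozhiwob both have last vowel 'o' yet inflect differently (radufafopal, kozhiwobum), so the last vowel is not what conditions the rule; the final letter is.
"bazes" ends in -s. The one such stem in the data (rezhinas → rezhinasoth) adds -oth, so the same rule applies.
The other patterns: stems ending in -p add ra- … -al around the stem; stems ending in -t insert -er- after the first vowel; stems ending in -b add -um.
So bazes → bazesoth.

bazesoth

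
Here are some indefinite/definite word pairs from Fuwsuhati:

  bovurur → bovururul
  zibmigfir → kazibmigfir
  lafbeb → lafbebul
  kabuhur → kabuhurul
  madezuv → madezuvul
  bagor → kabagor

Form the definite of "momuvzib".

kamomuvzib

zibmigfir and bovurur both end in -r yet inflect differently (kazibmigfir, bovururul), so the final letter is not what conditions the rule; the last vowel is.
"momuvzib" has last vowel 'i'. The one such stem in the data (zibmigfir → kazibmigfir) adds the prefix ka-, so the same rule applies.
The other pattern: stems whose last vowel is 'e' or 'u' add -ul.
So momuvzib → kamomuvzib.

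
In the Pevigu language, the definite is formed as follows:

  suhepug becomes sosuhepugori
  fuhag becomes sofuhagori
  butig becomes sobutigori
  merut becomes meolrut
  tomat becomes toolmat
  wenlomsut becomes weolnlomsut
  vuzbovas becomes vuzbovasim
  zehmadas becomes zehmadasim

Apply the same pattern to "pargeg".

suhepug and merut both have last vowel 'u' yet inflect differently (sosuhepugori, meolrut), so the last vowel is not what conditions the rule; the final letter is.
"pargeg" ends in -g. The stems ending in -g (suhepug → sosuhepugori, fuhag → sofuhagori, butig → sobutigori) add so- … -ori around the stem.
So pargeg → sopargegori.

sopargegori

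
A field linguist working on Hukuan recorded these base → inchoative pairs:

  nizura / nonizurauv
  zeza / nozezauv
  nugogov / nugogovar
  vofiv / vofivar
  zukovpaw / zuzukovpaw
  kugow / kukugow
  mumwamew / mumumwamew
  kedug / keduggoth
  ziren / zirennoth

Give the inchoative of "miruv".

nizura and zukovpaw both have last vowel 'a' yet inflect differently (nonizurauv, zuzukovpaw), so the last vowel is not what conditions the rule; the final letter is.
"miruv" ends in -v. The stems ending in -v (nugogov → nugogovar, vofiv → vofivar) add -ar.
The other patterns: stems ending in -a add no- … -uv around the stem; stems ending in -w repeat the first consonant+vowel as a prefix; stems ending in -g or -n double the final consonant and add -oth.
So miruv → miruvar.

miruvar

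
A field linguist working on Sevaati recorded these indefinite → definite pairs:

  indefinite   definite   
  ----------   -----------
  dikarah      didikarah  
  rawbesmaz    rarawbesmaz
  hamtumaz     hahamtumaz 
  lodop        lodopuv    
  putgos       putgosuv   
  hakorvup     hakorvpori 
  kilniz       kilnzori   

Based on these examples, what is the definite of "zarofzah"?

zazarofzah

lodop and hakorvup both end in -p yet inflect differently (lodopuv, hakorvpori), so the final letter is not what conditions the rule; the last vowel is.
"zarofzah" has last vowel 'a'. The stems whose last vowel is 'a' (dikarah → didikarah, rawbesmaz → rarawbesmaz, hamtumaz → hahamtumaz) repeat the first consonant+vowel as a prefix.
So zarofzah → zazarofzah.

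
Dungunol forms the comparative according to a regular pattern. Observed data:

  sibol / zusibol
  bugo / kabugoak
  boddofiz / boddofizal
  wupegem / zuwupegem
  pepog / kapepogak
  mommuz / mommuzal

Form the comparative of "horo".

kahoroak

bugo and sibol both have last vowel 'o' yet inflect differently (kabugoak, zusibol), so the last vowel is not what conditions the rule; the final letter is.
"horo" ends in -o. The one such stem in the data (bugo → kabugoak) adds ka- … -ak around the stem, so the same rule applies.
So horo → kahoroak.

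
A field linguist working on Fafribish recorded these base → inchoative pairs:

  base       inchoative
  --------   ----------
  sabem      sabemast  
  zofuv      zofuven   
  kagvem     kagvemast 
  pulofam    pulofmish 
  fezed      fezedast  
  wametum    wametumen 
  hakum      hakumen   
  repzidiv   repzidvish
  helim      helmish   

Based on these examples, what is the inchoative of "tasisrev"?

tasisrevast

pulofam and wametum both end in -m yet inflect differently (pulofmish, wametumen), so the final letter is not what conditions the rule; the last vowel is.
"tasisrev" has last vowel 'e'. The stems whose last vowel is 'e' (kagvem → kagvemast, sabem → sabemast, fezed → fezedast) add -ast.
The other patterns: stems whose last vowel is 'a' or 'i' delete the last vowel and add -ish; stems whose last vowel is 'u' add -en.
So tasisrev → tasisrevast.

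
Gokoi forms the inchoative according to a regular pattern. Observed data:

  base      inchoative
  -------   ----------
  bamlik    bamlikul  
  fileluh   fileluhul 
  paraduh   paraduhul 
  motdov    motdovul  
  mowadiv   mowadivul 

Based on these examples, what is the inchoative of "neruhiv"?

Every pair shown (bamlik → bamlikul, fileluh → fileluhul, paraduh → paraduhul, …) follows the same rule: add -ul.
So neruhiv → neruhivul.

neruhivul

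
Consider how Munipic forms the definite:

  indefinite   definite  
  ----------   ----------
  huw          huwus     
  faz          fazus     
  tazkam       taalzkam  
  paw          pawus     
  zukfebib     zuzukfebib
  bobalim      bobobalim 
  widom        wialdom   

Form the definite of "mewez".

widom and bobalim both end in -m yet inflect differently (wialdom, bobobalim), so the final letter is not what conditions the rule; the number of vowels is.
"mewez" has 2 vowels. The stems with 2 vowels (widom → wialdom, tazkam → taalzkam) insert -al- after the first vowel.
So mewez → mealwez.

mealwez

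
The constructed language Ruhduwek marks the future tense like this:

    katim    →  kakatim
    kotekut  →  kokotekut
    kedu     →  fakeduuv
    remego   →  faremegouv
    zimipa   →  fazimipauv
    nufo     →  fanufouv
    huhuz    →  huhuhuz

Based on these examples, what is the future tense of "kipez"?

huhuz and kedu both have last vowel 'u' yet inflect differently (huhuhuz, fakeduuv), so the last vowel is not what conditions the rule; whether the stem ends in a vowel or a consonant is.
"kipez" ends in a consonant. The stems ending in a consonant (huhuz → huhuhuz, kotekut → kokotekut, katim → kakatim) repeat the first consonant+vowel as a prefix.
So kipez → kikipez.

kikipez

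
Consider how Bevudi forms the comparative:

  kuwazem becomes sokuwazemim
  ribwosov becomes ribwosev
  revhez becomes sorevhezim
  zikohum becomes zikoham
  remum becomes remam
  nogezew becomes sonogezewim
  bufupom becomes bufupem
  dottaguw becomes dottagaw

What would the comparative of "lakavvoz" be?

lakavvez

remum and bufupom both end in -m yet inflect differently (remam, bufupem), so the final letter is not what conditions the rule; the last vowel is.
"lakavvoz" has last vowel 'o'. The stems whose last vowel is 'o' (bufupom → bufupem, ribwosov → ribwosev) change the last vowel to 'e'.
The other patterns: stems whose last vowel is 'u' change the last vowel to 'a'; stems whose last vowel is 'e' add so- … -im around the stem.
So lakavvoz → lakavvez.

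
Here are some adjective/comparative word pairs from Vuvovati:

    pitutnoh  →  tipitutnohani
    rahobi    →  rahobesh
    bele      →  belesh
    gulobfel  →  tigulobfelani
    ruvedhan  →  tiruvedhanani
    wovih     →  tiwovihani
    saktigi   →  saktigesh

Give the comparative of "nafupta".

wovih and saktigi both have last vowel 'i' yet inflect differently (tiwovihani, saktigesh), so the last vowel is not what conditions the rule; whether the stem ends in a vowel or a consonant is.
"nafupta" ends in a vowel. The stems ending in a vowel (saktigi → saktigesh, bele → belesh, rahobi → rahobesh) drop the final letter and add -esh.
So nafupta → nafuptesh.

nafuptesh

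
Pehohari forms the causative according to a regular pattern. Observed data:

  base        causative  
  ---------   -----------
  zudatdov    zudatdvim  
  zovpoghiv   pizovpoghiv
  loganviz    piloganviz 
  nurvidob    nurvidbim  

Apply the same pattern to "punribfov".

punribfvim

zovpoghiv and zudatdov both end in -v yet inflect differently (pizovpoghiv, zudatdvim), so the final letter is not what conditions the rule; the last vowel is.
"punribfov" has last vowel 'o'. The stems whose last vowel is 'o' (zudatdov → zudatdvim, nurvidob → nurvidbim) delete the last vowel and add -im.
The other pattern: stems whose last vowel is 'i' add the prefix pi-.
So punribfov → punribfvim.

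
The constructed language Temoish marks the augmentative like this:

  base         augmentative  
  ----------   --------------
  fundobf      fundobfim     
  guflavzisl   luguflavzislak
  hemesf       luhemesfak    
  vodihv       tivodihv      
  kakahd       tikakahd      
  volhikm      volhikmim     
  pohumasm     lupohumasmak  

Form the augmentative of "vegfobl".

"vegfobl" has second-to-last letter 'b'. The one such stem in the data (fundobf → fundobfim) adds -im, so the same rule applies.
The other patterns: stems whose second-to-last letter is 'h' add the prefix ti-; stems whose second-to-last letter is 's' add lu- … -ak around the stem.
So vegfobl → vegfoblim.

vegfoblim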